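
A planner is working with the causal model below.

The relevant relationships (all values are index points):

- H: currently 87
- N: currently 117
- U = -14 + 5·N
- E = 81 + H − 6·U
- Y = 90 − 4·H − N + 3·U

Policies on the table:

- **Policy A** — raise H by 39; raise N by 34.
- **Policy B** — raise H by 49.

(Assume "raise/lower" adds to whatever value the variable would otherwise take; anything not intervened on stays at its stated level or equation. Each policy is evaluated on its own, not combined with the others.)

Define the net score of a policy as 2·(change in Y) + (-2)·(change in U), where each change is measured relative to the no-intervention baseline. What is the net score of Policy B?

Baseline:
  H = 87
  N = 117
  U = -14 + 5·117 = 571
  Y = 90 − 4·87 − 117 + 3·571 = 1338
Policy B (H + 49):
  H = 87 + 49 = 136
  N = 117
  U = -14 + 5·117 = 571
  Y = 90 − 4·136 − 117 + 3·571 = 1142
ΔY = 1142 − 1338 = -196; ΔU = 571 − 571 = 0
Score = 2·(-196) + (-2)·0 = -392

-392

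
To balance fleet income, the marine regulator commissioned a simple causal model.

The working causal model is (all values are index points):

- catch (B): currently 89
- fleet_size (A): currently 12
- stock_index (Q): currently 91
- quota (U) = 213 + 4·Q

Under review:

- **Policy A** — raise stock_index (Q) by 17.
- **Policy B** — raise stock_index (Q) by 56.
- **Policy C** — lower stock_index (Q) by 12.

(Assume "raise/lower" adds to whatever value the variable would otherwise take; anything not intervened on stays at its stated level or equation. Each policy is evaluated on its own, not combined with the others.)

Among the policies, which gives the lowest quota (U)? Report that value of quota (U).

Policy A (Q + 17):
  Q = 91 + 17 = 108
  U = 213 + 4·108 = 645
Policy B (Q + 56):
  Q = 91 + 56 = 147
  U = 213 + 4·147 = 801
Policy C (Q − 12):
  Q = 91 − 12 = 79
  U = 213 + 4·79 = 529
Comparing — Policy A: U=645, Policy B: U=801, Policy C: U=529. Lowest is 529 (Policy C).

529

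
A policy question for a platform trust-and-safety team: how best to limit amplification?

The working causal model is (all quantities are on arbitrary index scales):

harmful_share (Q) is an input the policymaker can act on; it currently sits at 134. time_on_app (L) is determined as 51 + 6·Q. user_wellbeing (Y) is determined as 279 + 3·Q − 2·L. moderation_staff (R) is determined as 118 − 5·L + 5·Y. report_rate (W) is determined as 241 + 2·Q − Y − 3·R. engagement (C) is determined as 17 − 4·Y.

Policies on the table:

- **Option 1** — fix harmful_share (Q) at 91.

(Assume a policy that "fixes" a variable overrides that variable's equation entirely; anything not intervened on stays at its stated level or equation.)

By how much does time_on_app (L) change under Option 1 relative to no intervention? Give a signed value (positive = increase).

Baseline:
  Q = 134
  L = 51 + 6·134 = 855
Option 1 (Q := 91):
  Q = 91
  L = 51 + 6·91 = 597
Change in L: 597 − 855 = -258

-258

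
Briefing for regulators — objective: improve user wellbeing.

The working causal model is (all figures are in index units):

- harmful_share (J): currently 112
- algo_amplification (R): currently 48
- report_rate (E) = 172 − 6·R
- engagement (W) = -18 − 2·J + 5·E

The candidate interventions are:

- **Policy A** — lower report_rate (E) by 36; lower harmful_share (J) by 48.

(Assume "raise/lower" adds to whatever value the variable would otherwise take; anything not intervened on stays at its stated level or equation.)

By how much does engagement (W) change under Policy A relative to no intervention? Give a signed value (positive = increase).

-84

Baseline:
  J = 112
  R = 48
  E = 172 − 6·48 = -116
  W = -18 − 2·112 + 5·(-116) = -822
Policy A (E − 36, J − 48):
  J = 112 − 48 = 64
  R = 48
  E = 172 − 6·48 (−36 from intervention) = -152
  W = -18 − 2·64 + 5·(-152) = -906
Change in W: -906 − (-822) = -84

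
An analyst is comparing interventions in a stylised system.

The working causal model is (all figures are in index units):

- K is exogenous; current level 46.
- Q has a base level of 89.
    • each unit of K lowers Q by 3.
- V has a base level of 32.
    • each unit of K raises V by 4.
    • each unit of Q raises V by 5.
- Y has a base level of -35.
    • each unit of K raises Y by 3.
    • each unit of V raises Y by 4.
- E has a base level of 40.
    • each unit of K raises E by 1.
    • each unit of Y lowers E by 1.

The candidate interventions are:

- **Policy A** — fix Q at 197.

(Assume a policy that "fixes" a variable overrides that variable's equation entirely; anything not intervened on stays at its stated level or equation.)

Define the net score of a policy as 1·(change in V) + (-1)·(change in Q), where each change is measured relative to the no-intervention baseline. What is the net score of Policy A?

984

Baseline:
  K = 46
  Q = 89 − 3·46 = -49
  V = 32 + 4·46 + 5·(-49) = -29
Policy A (Q := 197):
  K = 46
  Q = 197
  V = 32 + 4·46 + 5·197 = 1201
ΔV = 1201 − (-29) = 1230; ΔQ = 197 − (-49) = 246
Score = 1·1230 + (-1)·246 = 984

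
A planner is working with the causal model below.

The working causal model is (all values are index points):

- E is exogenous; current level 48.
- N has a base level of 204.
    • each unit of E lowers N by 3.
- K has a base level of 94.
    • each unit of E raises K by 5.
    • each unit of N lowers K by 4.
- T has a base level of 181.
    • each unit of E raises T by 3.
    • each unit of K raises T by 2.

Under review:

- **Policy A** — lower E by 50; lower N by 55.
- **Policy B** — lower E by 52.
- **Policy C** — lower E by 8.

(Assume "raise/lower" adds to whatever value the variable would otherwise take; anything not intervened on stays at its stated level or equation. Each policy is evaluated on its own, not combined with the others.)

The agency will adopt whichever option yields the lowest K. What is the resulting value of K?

-790

Policy A (E − 50, N − 55):
  E = 48 − 50 = -2
  N = 204 − 3·(-2) (−55 from intervention) = 155
  K = 94 + 5·(-2) − 4·155 = -536
Policy B (E − 52):
  E = 48 − 52 = -4
  N = 204 − 3·(-4) = 216
  K = 94 + 5·(-4) − 4·216 = -790
Policy C (E − 8):
  E = 48 − 8 = 40
  N = 204 − 3·40 = 84
  K = 94 + 5·40 − 4·84 = -42
Comparing — Policy A: K=-536, Policy B: K=-790, Policy C: K=-42. Lowest is -790 (Policy B).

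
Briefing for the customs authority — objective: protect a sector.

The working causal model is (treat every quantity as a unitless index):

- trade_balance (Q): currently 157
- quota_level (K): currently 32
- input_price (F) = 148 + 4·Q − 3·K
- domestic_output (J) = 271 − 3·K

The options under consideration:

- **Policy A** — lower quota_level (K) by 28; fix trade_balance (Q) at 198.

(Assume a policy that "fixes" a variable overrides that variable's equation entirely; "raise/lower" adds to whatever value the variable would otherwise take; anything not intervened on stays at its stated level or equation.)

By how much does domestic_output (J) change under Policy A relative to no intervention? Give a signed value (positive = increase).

Baseline:
  K = 32
  J = 271 − 3·32 = 175
Policy A (K − 28, Q := 198):
  K = 32 − 28 = 4
  J = 271 − 3·4 = 259
Change in J: 259 − 175 = 84

84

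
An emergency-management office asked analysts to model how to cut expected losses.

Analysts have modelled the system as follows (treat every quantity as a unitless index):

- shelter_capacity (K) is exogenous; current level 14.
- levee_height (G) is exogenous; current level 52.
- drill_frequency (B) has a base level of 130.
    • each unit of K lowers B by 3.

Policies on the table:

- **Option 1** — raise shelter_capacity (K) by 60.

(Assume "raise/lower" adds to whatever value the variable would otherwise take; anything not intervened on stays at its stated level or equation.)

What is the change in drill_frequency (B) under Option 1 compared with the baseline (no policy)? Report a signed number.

Baseline:
  K = 14
  B = 130 − 3·14 = 88
Option 1 (K + 60):
  K = 14 + 60 = 74
  B = 130 − 3·74 = -92
Change in B: -92 − 88 = -180

-180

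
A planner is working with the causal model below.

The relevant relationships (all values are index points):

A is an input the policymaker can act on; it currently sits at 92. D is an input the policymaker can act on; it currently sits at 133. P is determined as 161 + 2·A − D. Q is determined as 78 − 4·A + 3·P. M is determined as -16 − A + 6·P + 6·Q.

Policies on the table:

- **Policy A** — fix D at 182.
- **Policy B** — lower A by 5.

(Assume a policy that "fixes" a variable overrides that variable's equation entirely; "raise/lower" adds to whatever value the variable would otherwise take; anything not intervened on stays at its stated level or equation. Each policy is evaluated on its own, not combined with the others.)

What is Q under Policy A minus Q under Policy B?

Policy A (D := 182):
  A = 92
  D = 182
  P = 161 + 2·92 − 182 = 163
  Q = 78 − 4·92 + 3·163 = 199
Policy B (A − 5):
  A = 92 − 5 = 87
  D = 133
  P = 161 + 2·87 − 133 = 202
  Q = 78 − 4·87 + 3·202 = 336
Q: 199 − 336 = -137

-137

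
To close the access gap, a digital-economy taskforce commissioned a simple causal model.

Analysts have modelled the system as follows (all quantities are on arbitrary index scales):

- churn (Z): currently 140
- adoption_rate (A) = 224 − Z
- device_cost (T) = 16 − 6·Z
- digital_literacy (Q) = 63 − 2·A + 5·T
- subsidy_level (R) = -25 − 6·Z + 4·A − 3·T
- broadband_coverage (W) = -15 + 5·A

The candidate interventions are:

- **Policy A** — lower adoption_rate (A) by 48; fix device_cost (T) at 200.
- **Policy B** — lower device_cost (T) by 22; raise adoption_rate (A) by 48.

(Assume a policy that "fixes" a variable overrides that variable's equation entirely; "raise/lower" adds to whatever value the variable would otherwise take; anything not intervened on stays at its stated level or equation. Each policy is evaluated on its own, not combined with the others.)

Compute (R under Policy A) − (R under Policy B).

-3522

Policy A (A − 48, T := 200):
  Z = 140
  A = 224 − 140 (−48 from intervention) = 36
  T = 200
  R = -25 − 6·140 + 4·36 − 3·200 = -1321
Policy B (T − 22, A + 48):
  Z = 140
  A = 224 − 140 (+48 from intervention) = 132
  T = 16 − 6·140 (−22 from intervention) = -846
  R = -25 − 6·140 + 4·132 − 3·(-846) = 2201
R: -1321 − 2201 = -3522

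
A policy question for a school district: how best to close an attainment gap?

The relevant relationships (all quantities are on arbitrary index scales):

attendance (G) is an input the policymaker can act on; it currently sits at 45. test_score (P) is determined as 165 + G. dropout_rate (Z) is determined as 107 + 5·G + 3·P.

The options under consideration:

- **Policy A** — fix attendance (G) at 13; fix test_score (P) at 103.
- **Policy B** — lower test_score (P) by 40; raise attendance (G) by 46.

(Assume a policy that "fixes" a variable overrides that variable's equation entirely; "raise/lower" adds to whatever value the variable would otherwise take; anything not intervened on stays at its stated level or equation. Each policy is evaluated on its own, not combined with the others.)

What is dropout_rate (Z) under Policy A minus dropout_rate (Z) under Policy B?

Policy A (G := 13, P := 103):
  G = 13
  P = 103
  Z = 107 + 5·13 + 3·103 = 481
Policy B (P − 40, G + 46):
  G = 45 + 46 = 91
  P = 165 + 91 (−40 from intervention) = 216
  Z = 107 + 5·91 + 3·216 = 1210
Z: 481 − 1210 = -729

-729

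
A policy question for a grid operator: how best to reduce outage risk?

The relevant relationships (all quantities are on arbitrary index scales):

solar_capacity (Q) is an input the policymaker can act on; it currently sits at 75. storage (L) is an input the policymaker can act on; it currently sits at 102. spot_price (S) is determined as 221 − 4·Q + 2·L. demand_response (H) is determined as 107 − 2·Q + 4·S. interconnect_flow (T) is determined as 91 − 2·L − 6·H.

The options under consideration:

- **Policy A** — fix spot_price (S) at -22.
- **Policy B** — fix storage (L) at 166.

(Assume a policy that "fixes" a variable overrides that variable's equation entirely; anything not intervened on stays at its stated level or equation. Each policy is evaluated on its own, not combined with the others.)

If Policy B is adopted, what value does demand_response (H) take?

969

Policy B (L := 166):
  Q = 75
  L = 166
  S = 221 − 4·75 + 2·166 = 253
  H = 107 − 2·75 + 4·253 = 969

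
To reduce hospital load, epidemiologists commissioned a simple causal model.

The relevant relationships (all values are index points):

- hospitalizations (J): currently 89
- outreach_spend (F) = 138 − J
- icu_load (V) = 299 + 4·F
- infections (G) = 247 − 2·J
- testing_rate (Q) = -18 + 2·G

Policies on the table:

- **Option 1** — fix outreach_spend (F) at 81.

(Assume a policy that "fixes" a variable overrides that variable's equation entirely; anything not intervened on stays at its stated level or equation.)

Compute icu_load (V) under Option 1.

Option 1 (F := 81):
  J = 89
  F = 81
  V = 299 + 4·81 = 623

623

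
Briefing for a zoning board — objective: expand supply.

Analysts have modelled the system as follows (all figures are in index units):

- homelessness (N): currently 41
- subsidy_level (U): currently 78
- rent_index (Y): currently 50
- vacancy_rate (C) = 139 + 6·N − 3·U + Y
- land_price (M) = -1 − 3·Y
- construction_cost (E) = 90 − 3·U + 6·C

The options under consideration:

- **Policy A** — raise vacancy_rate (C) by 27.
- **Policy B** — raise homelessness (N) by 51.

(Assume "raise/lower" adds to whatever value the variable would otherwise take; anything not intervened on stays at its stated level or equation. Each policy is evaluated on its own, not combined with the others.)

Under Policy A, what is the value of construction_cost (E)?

1224

Policy A (C + 27):
  N = 41
  U = 78
  Y = 50
  C = 139 + 6·41 − 3·78 + 50 (+27 from intervention) = 228
  E = 90 − 3·78 + 6·228 = 1224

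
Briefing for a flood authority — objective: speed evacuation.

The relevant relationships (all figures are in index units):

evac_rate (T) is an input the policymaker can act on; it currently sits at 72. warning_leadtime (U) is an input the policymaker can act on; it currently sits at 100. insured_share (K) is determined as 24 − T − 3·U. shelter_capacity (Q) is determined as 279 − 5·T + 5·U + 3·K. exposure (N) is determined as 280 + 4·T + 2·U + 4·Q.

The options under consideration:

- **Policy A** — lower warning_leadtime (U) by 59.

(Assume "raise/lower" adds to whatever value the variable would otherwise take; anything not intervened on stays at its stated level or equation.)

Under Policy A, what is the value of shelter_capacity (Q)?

Policy A (U − 59):
  T = 72
  U = 100 − 59 = 41
  K = 24 − 72 − 3·41 = -171
  Q = 279 − 5·72 + 5·41 + 3·(-171) = -389

-389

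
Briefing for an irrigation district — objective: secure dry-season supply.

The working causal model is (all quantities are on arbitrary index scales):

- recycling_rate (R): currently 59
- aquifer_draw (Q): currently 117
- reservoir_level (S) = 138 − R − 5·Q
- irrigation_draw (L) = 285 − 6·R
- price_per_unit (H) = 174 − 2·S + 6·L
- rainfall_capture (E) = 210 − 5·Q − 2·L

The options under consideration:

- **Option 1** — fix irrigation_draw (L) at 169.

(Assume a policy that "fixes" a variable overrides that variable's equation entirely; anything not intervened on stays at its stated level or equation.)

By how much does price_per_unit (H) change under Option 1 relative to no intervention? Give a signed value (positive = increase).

1428

Baseline:
  R = 59
  Q = 117
  S = 138 − 59 − 5·117 = -506
  L = 285 − 6·59 = -69
  H = 174 − 2·(-506) + 6·(-69) = 772
Option 1 (L := 169):
  R = 59
  Q = 117
  S = 138 − 59 − 5·117 = -506
  L = 169
  H = 174 − 2·(-506) + 6·169 = 2200
Change in H: 2200 − 772 = 1428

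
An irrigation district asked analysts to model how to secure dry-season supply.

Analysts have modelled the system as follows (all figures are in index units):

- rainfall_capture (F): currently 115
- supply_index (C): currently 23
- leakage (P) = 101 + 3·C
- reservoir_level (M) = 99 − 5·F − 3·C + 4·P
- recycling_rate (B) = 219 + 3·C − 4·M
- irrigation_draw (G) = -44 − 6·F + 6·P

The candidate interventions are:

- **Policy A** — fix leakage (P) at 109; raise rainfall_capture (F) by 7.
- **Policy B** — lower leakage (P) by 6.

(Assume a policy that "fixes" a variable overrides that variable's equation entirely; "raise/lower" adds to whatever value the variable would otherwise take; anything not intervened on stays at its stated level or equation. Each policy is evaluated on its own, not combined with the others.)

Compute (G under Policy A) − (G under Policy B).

-372

Policy A (P := 109, F + 7):
  F = 115 + 7 = 122
  C = 23
  P = 109
  G = -44 − 6·122 + 6·109 = -122
Policy B (P − 6):
  F = 115
  C = 23
  P = 101 + 3·23 (−6 from intervention) = 164
  G = -44 − 6·115 + 6·164 = 250
G: -122 − 250 = -372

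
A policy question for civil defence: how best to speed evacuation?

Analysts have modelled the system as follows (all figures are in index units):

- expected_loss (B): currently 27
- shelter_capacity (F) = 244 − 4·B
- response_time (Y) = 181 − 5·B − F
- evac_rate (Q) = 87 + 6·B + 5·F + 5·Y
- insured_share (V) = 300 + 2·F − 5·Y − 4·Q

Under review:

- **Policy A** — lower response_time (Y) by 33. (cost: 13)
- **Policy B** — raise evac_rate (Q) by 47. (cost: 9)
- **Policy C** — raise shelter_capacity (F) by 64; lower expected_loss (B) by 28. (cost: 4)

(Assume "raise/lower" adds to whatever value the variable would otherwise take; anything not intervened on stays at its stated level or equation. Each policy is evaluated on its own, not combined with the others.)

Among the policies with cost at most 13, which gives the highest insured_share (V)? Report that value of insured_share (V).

-69

Policy A (Y − 33):
  B = 27
  F = 244 − 4·27 = 136
  Y = 181 − 5·27 − 136 (−33 from intervention) = -123
  Q = 87 + 6·27 + 5·136 + 5·(-123) = 314
  V = 300 + 2·136 − 5·(-123) − 4·314 = -69
Policy B (Q + 47):
  B = 27
  F = 244 − 4·27 = 136
  Y = 181 − 5·27 − 136 = -90
  Q = 87 + 6·27 + 5·136 + 5·(-90) (+47 from intervention) = 526
  V = 300 + 2·136 − 5·(-90) − 4·526 = -1082
Policy C (F + 64, B − 28):
  B = 27 − 28 = -1
  F = 244 − 4·(-1) (+64 from intervention) = 312
  Y = 181 − 5·(-1) − 312 = -126
  Q = 87 + 6·(-1) + 5·312 + 5·(-126) = 1011
  V = 300 + 2·312 − 5·(-126) − 4·1011 = -2490
Comparing — Policy A: V=-69, Policy B: V=-1082, Policy C: V=-2490. Highest is -69 (Policy A).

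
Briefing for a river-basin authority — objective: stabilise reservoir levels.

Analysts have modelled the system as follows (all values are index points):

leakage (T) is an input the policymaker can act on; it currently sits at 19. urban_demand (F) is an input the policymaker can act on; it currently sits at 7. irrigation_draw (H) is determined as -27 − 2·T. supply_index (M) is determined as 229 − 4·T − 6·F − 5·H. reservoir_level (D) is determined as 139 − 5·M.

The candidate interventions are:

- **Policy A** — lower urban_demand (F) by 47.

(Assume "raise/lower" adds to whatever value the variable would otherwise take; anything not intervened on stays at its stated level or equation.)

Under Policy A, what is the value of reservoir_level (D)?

Policy A (F − 47):
  T = 19
  F = 7 − 47 = -40
  H = -27 − 2·19 = -65
  M = 229 − 4·19 − 6·(-40) − 5·(-65) = 718
  D = 139 − 5·718 = -3451

-3451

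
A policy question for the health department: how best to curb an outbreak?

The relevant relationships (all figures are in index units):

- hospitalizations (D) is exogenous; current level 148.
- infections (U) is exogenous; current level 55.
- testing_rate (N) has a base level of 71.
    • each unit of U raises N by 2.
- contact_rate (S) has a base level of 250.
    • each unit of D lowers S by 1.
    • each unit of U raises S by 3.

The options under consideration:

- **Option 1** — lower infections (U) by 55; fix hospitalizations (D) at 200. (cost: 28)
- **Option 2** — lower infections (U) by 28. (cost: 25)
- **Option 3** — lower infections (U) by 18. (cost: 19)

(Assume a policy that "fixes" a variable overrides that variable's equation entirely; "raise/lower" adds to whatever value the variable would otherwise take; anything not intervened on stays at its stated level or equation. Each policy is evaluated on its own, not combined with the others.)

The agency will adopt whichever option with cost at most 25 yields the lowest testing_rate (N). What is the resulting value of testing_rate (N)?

Option 2 (U − 28):
  U = 55 − 28 = 27
  N = 71 + 2·27 = 125
Option 3 (U − 18):
  U = 55 − 18 = 37
  N = 71 + 2·37 = 145
Comparing — Option 2: N=125, Option 3: N=145. Lowest is 125 (Option 2).

125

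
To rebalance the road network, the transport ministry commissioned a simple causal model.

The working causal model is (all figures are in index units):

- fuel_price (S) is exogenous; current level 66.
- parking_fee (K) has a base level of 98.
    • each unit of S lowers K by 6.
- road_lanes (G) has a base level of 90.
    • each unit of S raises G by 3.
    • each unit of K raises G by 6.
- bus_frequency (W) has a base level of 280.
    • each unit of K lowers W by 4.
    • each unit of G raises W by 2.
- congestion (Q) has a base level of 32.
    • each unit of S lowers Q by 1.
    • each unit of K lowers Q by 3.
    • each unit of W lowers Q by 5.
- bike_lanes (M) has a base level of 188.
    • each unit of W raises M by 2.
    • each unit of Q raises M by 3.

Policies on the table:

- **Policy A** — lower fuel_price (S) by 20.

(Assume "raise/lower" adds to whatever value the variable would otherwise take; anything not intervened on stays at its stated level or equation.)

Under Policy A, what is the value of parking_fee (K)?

-178

Policy A (S − 20):
  S = 66 − 20 = 46
  K = 98 − 6·46 = -178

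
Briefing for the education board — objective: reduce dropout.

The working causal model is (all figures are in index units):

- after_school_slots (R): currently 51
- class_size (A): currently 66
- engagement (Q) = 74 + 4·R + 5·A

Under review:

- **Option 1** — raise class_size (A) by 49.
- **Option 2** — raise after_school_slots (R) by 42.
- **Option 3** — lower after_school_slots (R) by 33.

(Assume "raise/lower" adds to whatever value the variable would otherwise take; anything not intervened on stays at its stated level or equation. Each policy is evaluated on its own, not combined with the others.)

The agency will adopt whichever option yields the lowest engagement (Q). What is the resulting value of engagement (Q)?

476

Option 1 (A + 49):
  R = 51
  A = 66 + 49 = 115
  Q = 74 + 4·51 + 5·115 = 853
Option 2 (R + 42):
  R = 51 + 42 = 93
  A = 66
  Q = 74 + 4·93 + 5·66 = 776
Option 3 (R − 33):
  R = 51 − 33 = 18
  A = 66
  Q = 74 + 4·18 + 5·66 = 476
Comparing — Option 1: Q=853, Option 2: Q=776, Option 3: Q=476. Lowest is 476 (Option 3).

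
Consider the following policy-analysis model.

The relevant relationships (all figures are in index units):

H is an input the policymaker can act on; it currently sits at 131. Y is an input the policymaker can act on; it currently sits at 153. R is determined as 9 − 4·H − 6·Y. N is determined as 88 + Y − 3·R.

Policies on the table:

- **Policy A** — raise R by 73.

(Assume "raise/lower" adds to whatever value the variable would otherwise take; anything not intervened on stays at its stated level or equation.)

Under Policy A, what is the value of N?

Policy A (R + 73):
  H = 131
  Y = 153
  R = 9 − 4·131 − 6·153 (+73 from intervention) = -1360
  N = 88 + 153 − 3·(-1360) = 4321

4321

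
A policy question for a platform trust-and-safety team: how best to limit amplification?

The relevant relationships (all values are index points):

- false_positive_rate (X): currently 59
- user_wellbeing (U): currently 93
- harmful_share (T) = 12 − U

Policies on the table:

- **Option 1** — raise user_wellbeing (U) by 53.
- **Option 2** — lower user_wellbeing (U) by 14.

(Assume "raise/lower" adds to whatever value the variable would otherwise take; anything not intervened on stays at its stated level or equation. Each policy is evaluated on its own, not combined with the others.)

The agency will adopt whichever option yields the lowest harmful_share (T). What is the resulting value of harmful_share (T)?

-134

Option 1 (U + 53):
  U = 93 + 53 = 146
  T = 12 − 146 = -134
Option 2 (U − 14):
  U = 93 − 14 = 79
  T = 12 − 79 = -67
Comparing — Option 1: T=-134, Option 2: T=-67. Lowest is -134 (Option 1).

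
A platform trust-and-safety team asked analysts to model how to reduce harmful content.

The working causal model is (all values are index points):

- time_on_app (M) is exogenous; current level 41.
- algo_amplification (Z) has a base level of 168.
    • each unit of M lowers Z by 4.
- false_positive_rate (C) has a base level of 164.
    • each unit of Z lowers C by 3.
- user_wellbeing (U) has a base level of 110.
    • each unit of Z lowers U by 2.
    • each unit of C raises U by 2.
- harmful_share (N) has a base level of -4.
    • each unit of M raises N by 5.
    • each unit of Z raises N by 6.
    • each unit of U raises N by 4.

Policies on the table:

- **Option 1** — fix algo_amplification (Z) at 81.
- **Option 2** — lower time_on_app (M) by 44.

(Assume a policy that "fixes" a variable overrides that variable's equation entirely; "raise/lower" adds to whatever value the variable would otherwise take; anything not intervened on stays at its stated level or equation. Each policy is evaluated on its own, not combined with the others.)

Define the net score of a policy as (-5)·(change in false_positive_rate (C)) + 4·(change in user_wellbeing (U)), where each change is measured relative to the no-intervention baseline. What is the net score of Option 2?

Baseline:
  M = 41
  Z = 168 − 4·41 = 4
  C = 164 − 3·4 = 152
  U = 110 − 2·4 + 2·152 = 406
Option 2 (M − 44):
  M = 41 − 44 = -3
  Z = 168 − 4·(-3) = 180
  C = 164 − 3·180 = -376
  U = 110 − 2·180 + 2·(-376) = -1002
ΔC = -376 − 152 = -528; ΔU = -1002 − 406 = -1408
Score = (-5)·(-528) + 4·(-1408) = -2992

-2992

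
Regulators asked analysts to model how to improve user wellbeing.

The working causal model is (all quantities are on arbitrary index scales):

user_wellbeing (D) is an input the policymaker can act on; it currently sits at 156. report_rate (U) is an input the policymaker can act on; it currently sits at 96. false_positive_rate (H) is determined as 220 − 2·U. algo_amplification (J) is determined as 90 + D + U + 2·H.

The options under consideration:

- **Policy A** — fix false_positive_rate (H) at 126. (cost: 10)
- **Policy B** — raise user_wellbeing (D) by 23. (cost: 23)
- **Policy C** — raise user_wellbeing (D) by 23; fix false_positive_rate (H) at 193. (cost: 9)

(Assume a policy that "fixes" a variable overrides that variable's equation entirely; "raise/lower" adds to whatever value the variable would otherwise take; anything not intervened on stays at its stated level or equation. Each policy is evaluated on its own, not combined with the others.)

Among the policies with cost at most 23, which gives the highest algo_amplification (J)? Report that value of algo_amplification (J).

Policy A (H := 126):
  D = 156
  U = 96
  H = 126
  J = 90 + 156 + 96 + 2·126 = 594
Policy B (D + 23):
  D = 156 + 23 = 179
  U = 96
  H = 220 − 2·96 = 28
  J = 90 + 179 + 96 + 2·28 = 421
Policy C (D + 23, H := 193):
  D = 156 + 23 = 179
  U = 96
  H = 193
  J = 90 + 179 + 96 + 2·193 = 751
Comparing — Policy A: J=594, Policy B: J=421, Policy C: J=751. Highest is 751 (Policy C).

751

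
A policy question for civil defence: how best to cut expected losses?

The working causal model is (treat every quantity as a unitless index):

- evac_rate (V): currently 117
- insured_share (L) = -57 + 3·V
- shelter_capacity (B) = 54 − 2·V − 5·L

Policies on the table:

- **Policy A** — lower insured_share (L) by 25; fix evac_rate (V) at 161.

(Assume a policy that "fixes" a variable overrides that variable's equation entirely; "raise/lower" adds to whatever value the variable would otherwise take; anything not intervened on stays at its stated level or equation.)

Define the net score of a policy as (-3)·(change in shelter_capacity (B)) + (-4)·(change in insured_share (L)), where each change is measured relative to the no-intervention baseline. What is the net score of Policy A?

Baseline:
  V = 117
  L = -57 + 3·117 = 294
  B = 54 − 2·117 − 5·294 = -1650
Policy A (L − 25, V := 161):
  V = 161
  L = -57 + 3·161 (−25 from intervention) = 401
  B = 54 − 2·161 − 5·401 = -2273
ΔB = -2273 − (-1650) = -623; ΔL = 401 − 294 = 107
Score = (-3)·(-623) + (-4)·107 = 1441

1441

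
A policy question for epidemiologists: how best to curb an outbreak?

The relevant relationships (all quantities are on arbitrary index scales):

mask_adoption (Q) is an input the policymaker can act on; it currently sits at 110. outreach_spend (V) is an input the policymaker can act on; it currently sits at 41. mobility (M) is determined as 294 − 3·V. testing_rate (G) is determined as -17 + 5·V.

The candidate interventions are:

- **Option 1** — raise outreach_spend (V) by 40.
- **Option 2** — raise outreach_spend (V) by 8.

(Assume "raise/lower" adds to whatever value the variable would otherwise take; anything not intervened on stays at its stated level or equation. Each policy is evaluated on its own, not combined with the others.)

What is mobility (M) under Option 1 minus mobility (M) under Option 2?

Option 1 (V + 40):
  V = 41 + 40 = 81
  M = 294 − 3·81 = 51
Option 2 (V + 8):
  V = 41 + 8 = 49
  M = 294 − 3·49 = 147
M: 51 − 147 = -96

-96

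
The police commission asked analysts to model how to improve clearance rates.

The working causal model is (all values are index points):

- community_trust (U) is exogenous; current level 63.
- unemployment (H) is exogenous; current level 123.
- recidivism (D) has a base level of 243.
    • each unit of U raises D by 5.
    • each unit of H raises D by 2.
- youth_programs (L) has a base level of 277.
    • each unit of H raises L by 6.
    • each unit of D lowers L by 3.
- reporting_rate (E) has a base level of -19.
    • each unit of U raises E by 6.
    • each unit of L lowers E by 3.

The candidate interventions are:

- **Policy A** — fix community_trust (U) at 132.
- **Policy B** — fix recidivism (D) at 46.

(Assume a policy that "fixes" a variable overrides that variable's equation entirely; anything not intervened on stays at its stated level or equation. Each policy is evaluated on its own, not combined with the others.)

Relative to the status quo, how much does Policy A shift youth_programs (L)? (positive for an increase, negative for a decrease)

-1035

Baseline:
  U = 63
  H = 123
  D = 243 + 5·63 + 2·123 = 804
  L = 277 + 6·123 − 3·804 = -1397
Policy A (U := 132):
  U = 132
  H = 123
  D = 243 + 5·132 + 2·123 = 1149
  L = 277 + 6·123 − 3·1149 = -2432
Change in L: -2432 − (-1397) = -1035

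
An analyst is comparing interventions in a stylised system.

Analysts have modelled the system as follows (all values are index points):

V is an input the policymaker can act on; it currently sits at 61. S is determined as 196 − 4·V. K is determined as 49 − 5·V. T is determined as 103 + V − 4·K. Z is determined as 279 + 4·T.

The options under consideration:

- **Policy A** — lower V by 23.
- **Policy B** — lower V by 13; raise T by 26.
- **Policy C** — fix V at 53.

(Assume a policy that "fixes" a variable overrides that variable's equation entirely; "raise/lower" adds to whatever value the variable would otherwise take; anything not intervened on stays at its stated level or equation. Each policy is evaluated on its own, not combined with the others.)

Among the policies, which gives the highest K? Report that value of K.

-141

Policy A (V − 23):
  V = 61 − 23 = 38
  K = 49 − 5·38 = -141
Policy B (V − 13, T + 26):
  V = 61 − 13 = 48
  K = 49 − 5·48 = -191
Policy C (V := 53):
  V = 53
  K = 49 − 5·53 = -216
Comparing — Policy A: K=-141, Policy B: K=-191, Policy C: K=-216. Highest is -141 (Policy A).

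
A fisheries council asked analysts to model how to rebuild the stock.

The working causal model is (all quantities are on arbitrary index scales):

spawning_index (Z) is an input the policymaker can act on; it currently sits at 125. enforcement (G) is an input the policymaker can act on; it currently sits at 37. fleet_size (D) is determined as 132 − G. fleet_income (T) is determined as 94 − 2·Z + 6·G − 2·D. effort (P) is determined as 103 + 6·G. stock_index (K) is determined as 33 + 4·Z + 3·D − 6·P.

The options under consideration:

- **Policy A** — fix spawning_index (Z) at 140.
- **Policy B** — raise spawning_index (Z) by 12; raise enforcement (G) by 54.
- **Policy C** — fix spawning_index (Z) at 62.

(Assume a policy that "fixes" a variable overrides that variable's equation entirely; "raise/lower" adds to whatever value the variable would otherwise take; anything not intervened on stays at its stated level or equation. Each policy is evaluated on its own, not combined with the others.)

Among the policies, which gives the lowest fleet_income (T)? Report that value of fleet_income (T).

Policy A (Z := 140):
  Z = 140
  G = 37
  D = 132 − 37 = 95
  T = 94 − 2·140 + 6·37 − 2·95 = -154
Policy B (Z + 12, G + 54):
  Z = 125 + 12 = 137
  G = 37 + 54 = 91
  D = 132 − 91 = 41
  T = 94 − 2·137 + 6·91 − 2·41 = 284
Policy C (Z := 62):
  Z = 62
  G = 37
  D = 132 − 37 = 95
  T = 94 − 2·62 + 6·37 − 2·95 = 2
Comparing — Policy A: T=-154, Policy B: T=284, Policy C: T=2. Lowest is -154 (Policy A).

-154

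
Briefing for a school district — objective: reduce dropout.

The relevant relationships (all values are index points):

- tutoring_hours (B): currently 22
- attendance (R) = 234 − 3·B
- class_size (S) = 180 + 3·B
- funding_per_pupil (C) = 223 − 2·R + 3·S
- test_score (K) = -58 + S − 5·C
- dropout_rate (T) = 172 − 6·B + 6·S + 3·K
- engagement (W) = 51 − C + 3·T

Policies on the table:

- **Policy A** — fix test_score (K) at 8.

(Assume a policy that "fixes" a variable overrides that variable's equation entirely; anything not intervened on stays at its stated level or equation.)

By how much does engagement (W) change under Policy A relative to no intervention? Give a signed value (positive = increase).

26505

Baseline:
  B = 22
  R = 234 − 3·22 = 168
  S = 180 + 3·22 = 246
  C = 223 − 2·168 + 3·246 = 625
  K = -58 + 246 − 5·625 = -2937
  T = 172 − 6·22 + 6·246 + 3·(-2937) = -7295
  W = 51 − 625 + 3·(-7295) = -22459
Policy A (K := 8):
  B = 22
  R = 234 − 3·22 = 168
  S = 180 + 3·22 = 246
  C = 223 − 2·168 + 3·246 = 625
  K = 8
  T = 172 − 6·22 + 6·246 + 3·8 = 1540
  W = 51 − 625 + 3·1540 = 4046
Change in W: 4046 − (-22459) = 26505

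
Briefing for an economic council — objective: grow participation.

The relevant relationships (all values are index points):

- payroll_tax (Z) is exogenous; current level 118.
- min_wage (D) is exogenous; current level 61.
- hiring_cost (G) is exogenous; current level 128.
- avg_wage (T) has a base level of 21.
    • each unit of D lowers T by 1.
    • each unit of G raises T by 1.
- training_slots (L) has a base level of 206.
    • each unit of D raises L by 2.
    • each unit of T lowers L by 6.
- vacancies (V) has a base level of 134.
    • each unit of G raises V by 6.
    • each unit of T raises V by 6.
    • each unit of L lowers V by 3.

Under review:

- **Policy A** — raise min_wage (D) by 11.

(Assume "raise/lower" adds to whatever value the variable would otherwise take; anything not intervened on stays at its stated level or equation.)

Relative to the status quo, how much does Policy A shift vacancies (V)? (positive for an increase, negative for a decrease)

-330

Baseline:
  D = 61
  G = 128
  T = 21 − 61 + 128 = 88
  L = 206 + 2·61 − 6·88 = -200
  V = 134 + 6·128 + 6·88 − 3·(-200) = 2030
Policy A (D + 11):
  D = 61 + 11 = 72
  G = 128
  T = 21 − 72 + 128 = 77
  L = 206 + 2·72 − 6·77 = -112
  V = 134 + 6·128 + 6·77 − 3·(-112) = 1700
Change in V: 1700 − 2030 = -330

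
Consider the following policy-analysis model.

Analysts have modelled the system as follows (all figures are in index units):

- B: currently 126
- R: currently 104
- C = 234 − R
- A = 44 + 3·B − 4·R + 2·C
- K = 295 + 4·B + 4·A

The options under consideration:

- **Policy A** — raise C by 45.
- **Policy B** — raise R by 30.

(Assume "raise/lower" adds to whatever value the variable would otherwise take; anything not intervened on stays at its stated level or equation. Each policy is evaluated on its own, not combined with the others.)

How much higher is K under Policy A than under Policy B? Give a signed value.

1080

Policy A (C + 45):
  B = 126
  R = 104
  C = 234 − 104 (+45 from intervention) = 175
  A = 44 + 3·126 − 4·104 + 2·175 = 356
  K = 295 + 4·126 + 4·356 = 2223
Policy B (R + 30):
  B = 126
  R = 104 + 30 = 134
  C = 234 − 134 = 100
  A = 44 + 3·126 − 4·134 + 2·100 = 86
  K = 295 + 4·126 + 4·86 = 1143
K: 2223 − 1143 = 1080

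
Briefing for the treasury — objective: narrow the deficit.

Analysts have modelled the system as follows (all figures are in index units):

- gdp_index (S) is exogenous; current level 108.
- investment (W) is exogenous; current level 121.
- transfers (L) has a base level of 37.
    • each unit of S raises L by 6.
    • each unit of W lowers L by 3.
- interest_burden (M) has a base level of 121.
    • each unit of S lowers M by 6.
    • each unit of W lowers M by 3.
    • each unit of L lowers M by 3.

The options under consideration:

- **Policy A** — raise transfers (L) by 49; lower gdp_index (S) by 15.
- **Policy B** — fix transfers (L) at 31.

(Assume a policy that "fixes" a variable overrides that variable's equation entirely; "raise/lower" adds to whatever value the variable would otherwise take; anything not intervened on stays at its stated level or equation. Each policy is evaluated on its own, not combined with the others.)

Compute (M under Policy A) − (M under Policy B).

Policy A (L + 49, S − 15):
  S = 108 − 15 = 93
  W = 121
  L = 37 + 6·93 − 3·121 (+49 from intervention) = 281
  M = 121 − 6·93 − 3·121 − 3·281 = -1643
Policy B (L := 31):
  S = 108
  W = 121
  L = 31
  M = 121 − 6·108 − 3·121 − 3·31 = -983
M: -1643 − (-983) = -660

-660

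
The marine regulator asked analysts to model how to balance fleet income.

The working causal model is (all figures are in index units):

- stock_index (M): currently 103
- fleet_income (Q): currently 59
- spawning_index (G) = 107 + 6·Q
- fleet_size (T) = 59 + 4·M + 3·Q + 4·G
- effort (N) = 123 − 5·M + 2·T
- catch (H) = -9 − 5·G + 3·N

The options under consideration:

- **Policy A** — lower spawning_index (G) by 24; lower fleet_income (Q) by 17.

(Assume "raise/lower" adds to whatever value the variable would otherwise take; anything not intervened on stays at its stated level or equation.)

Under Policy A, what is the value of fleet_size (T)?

Policy A (G − 24, Q − 17):
  M = 103
  Q = 59 − 17 = 42
  G = 107 + 6·42 (−24 from intervention) = 335
  T = 59 + 4·103 + 3·42 + 4·335 = 1937

1937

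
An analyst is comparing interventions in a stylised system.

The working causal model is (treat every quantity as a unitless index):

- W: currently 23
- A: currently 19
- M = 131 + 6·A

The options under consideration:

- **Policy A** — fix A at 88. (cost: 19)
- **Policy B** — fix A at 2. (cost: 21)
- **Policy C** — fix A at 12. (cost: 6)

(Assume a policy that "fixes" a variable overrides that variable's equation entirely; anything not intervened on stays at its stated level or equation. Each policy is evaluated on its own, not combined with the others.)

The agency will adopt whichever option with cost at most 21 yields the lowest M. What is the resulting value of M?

Policy A (A := 88):
  A = 88
  M = 131 + 6·88 = 659
Policy B (A := 2):
  A = 2
  M = 131 + 6·2 = 143
Policy C (A := 12):
  A = 12
  M = 131 + 6·12 = 203
Comparing — Policy A: M=659, Policy B: M=143, Policy C: M=203. Lowest is 143 (Policy B).

143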